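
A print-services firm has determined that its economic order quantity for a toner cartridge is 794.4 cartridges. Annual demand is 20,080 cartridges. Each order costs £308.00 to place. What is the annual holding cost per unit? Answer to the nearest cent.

Squaring Q* = √(2DS/H) gives Q*² = 2DS/H.
From Q* = √(2DS/H): H = 2DS / Q*² = 2 × 20,080 × 308 / 794.4² = 19.6004.

H ≈ £19.60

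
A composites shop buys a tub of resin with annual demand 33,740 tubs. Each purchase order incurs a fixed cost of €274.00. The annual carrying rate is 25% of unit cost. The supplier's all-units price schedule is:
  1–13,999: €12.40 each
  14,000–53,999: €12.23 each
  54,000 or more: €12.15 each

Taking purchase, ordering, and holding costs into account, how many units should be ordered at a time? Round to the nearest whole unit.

Holding cost per unit per year at price C is H = 0.25·C.
Candidates are each tier's EOQ (if it falls in that tier) and each price-break quantity.
EOQ at €12.40 = 2442.2 (feasible in tier 1): TC = 33,740×€12.40 + (33,740/2442.2)×274 + (2442.2/2)×0.25×€12.40 = €425,946.83.
EOQ at €12.23 = 2459.1 < 14000, so use break Q=14000: TC = 33,740×€12.23 + (33,740/14000.0)×274 + (14000.0/2)×0.25×€12.23 = €434,703.04.
EOQ at €12.15 = 2467.2 < 54000, so use break Q=54000: TC = 33,740×€12.15 + (33,740/54000.0)×274 + (54000.0/2)×0.25×€12.15 = €492,124.70.
Lowest total cost is €425,946.83 at Q = 2442.2.

Q* ≈ 2,442 tubs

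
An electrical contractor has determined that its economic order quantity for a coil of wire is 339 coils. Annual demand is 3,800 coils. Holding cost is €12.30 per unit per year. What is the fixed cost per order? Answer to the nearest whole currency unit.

Squaring Q* = √(2DS/H) gives Q*² = 2DS/H.
From Q* = √(2DS/H): S = Q*²H / (2D) = 339² × 12.3 / (2 × 3,800) = 185.9906.

S ≈ €186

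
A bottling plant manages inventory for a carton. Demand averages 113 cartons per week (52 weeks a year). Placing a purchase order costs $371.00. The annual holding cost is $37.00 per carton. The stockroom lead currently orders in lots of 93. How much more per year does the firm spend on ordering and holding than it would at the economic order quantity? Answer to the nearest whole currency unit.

Extra cost ≈ $12,460 per year

Annual demand D = 113 × 52 = 5,876.
EOQ = √(2DS/H) = √(2 × 5,876 × 371 / 37) ≈ 343.27.
Cost at Q* = (D/Q*)S + (Q*/2)H = √(2DSH) ≈ $12,701.17.
Cost at Q = 93: (5,876/93)×371 + (93/2)×37 = $23,440.82 + $1,720.50 = $25,161.32.
Excess = $25,161.32 − $12,701.17 = $12,460.15.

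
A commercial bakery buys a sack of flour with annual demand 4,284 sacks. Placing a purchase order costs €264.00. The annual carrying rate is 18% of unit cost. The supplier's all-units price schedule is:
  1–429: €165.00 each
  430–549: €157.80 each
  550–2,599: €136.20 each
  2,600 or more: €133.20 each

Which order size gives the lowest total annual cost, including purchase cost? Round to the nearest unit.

Holding cost per unit per year at price C is H = 0.18·C.
Candidates are each tier's EOQ (if it falls in that tier) and each price-break quantity.
EOQ at €165.00 = 276.0 (feasible in tier 1): TC = 4,284×€165.00 + (4,284/276.0)×264 + (276.0/2)×0.18×€165.00 = €715,056.34.
EOQ at €157.80 = 282.2 < 430, so use break Q=430: TC = 4,284×€157.80 + (4,284/430.0)×264 + (430.0/2)×0.18×€157.80 = €684,752.24.
EOQ at €136.20 = 303.8 < 550, so use break Q=550: TC = 4,284×€136.20 + (4,284/550.0)×264 + (550.0/2)×0.18×€136.20 = €592,279.02.
EOQ at €133.20 = 307.2 < 2600, so use break Q=2600: TC = 4,284×€133.20 + (4,284/2600.0)×264 + (2600.0/2)×0.18×€133.20 = €602,232.59.
Lowest total cost is €592,279.02 at Q = 550.0.

Q* ≈ 550 sacks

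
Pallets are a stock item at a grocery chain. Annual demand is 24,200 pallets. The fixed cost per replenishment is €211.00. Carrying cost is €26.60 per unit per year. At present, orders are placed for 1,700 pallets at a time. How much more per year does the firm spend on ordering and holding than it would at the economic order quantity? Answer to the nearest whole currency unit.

Extra cost ≈ €9,132 per year

EOQ = √(2DS/H) = √(2 × 24,200 × 211 / 26.6) ≈ 619.62.
Cost at Q* = (D/Q*)S + (Q*/2)H = √(2DSH) ≈ €16,481.80.
Cost at Q = 1,700: (24,200/1,700)×211 + (1,700/2)×26.6 = €3,003.65 + €22,610.00 = €25,613.65.
Excess = €25,613.65 − €16,481.80 = €9,131.84.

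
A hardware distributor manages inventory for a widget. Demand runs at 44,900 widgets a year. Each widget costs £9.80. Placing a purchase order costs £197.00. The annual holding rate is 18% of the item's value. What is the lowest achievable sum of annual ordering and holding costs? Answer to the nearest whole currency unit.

TC* ≈ £5,586

Holding cost H = 0.18 × £9.80 = £1.7640 per unit per year.
Q* = √(2DS/H) = √(2 × 44,900 × 197 / 1.764) ≈ 3166.81.
At the optimum the two cost components are equal, so total cost = 2·(Q*/2)H = Q*·H.
Minimum total = √(2DSH) = √(2 × 44,900 × 197 × 1.764) ≈ 5586.253.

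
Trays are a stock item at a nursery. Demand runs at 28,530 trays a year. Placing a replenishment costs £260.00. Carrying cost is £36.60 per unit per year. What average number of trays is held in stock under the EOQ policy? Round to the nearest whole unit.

Average inventory ≈ 318 trays

Q* = √(2DS/H) = √(2 × 28,530 × 260 / 36.6) ≈ 636.67.
Average inventory = Q*/2 ≈ 636.67 / 2 = 318.333.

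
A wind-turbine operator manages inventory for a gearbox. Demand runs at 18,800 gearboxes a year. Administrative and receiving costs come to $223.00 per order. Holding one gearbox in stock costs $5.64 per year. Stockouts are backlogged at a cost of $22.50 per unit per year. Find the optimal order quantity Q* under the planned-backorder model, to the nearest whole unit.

With planned backorders, Q* = √(2DS/H) · √((H+B)/B).
√(2DS/H) = √(2 × 18,800 × 223 / 5.64) = 1219.289.
√((H+B)/B) = √((5.64+22.5)/22.5) = 1.1183.
Q* ≈ 1363.570.

Q* ≈ 1,364 gearboxes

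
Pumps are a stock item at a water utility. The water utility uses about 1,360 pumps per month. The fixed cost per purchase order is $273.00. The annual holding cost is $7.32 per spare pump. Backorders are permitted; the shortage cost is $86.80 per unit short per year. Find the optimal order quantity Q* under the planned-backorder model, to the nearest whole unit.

Annual demand D = 1,360 × 12 = 16,320.
With planned backorders, Q* = √(2DS/H) · √((H+B)/B).
√(2DS/H) = √(2 × 16,320 × 273 / 7.32) = 1103.318.
√((H+B)/B) = √((7.32+86.8)/86.8) = 1.0413.
Q* ≈ 1148.899.

Q* ≈ 1,149 pumps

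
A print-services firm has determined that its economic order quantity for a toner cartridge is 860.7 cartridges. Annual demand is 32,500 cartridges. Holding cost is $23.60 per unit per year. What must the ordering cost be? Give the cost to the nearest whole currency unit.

Squaring Q* = √(2DS/H) gives Q*² = 2DS/H.
From Q* = √(2DS/H): S = Q*²H / (2D) = 860.7² × 23.6 / (2 × 32,500) = 268.9690.

S ≈ $269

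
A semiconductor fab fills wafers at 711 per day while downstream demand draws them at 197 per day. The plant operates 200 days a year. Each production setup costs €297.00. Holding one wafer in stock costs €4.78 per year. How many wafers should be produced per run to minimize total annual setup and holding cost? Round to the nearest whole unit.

Q* ≈ 2,602 wafers

Annual demand D = 197 × 200 = 39,400.
Production build-up factor (1 − d/p) = 1 − 197/711 = 0.7229.
Q* = √(2DS / (H(1 − d/p))) = √(2 × 39,400 × 297 / (4.78 × 0.7229)).
= √(23,403,600 / 3.4556) ≈ 2602.439.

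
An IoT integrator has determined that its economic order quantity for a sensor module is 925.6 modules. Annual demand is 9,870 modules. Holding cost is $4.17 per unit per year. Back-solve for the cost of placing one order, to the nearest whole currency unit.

S ≈ $181

Invert the EOQ relation Q*² = 2DS/H.
From Q* = √(2DS/H): S = Q*²H / (2D) = 925.6² × 4.17 / (2 × 9,870) = 180.9821.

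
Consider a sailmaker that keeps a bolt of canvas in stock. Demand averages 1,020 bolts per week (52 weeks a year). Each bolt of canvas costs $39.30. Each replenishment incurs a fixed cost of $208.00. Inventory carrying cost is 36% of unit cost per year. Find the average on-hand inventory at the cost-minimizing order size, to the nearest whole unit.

Average inventory ≈ 624 bolts

Annual demand D = 1,020 × 52 = 53,040.
Holding cost H = 0.36 × $39.30 = $14.1480 per unit per year.
EOQ = √(2DS/H) = √(2 × 53,040 × 208 / 14.148) ≈ 1248.82.
Average inventory = Q*/2 ≈ 1248.82 / 2 = 624.412.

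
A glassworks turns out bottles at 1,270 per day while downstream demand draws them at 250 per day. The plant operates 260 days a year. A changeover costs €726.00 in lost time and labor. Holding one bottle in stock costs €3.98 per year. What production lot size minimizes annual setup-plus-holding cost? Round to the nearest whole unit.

Annual demand D = 250 × 260 = 65,000.
Production build-up factor (1 − d/p) = 1 − 250/1,270 = 0.8031.
Q* = √(2DS / (H(1 − d/p))) = √(2 × 65,000 × 726 / (3.98 × 0.8031)).
= √(94,380,000 / 3.1965) ≈ 5433.757.

Q* ≈ 5,434 bottles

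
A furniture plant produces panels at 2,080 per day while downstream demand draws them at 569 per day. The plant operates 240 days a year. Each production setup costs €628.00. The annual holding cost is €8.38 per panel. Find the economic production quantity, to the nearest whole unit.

Annual demand D = 569 × 240 = 136,560.
Production build-up factor (1 − d/p) = 1 − 569/2,080 = 0.7264.
Q* = √(2DS / (H(1 − d/p))) = √(2 × 136,560 × 628 / (8.38 × 0.7264)).
= √(171,519,360 / 6.0876) ≈ 5308.038.

Q* ≈ 5,308 panels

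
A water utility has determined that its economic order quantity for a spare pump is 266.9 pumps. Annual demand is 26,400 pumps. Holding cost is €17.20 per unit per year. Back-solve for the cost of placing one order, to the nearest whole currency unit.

S ≈ €23

The basic EOQ model gives Q* = √(2DS/H); rearrange for the unknown.
From Q* = √(2DS/H): S = Q*²H / (2D) = 266.9² × 17.2 / (2 × 26,400) = 23.2055.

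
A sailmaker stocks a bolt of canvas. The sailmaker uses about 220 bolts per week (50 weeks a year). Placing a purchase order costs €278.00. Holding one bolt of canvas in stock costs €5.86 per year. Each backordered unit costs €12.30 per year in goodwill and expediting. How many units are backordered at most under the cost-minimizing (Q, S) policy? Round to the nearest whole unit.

S* ≈ 401 bolts

Annual demand D = 220 × 50 = 11,000.
With planned backorders, Q* = √(2DS/H) · √((H+B)/B).
√(2DS/H) = √(2 × 11,000 × 278 / 5.86) = 1021.610.
√((H+B)/B) = √((5.86+12.3)/12.3) = 1.2151.
Q* ≈ 1241.339.
S* = Q* · H/(H+B) = 1241.339 × 5.86/18.16 ≈ 400.564.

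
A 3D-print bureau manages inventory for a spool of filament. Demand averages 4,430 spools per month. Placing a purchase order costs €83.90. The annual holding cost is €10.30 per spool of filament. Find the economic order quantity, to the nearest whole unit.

Annual demand D = 4,430 × 12 = 53,160.
EOQ = √(2DS / H) = √(2 × 53,160 × 83.9 / 10.3).
= √(8,920,248 / 10.3) = √866,043.4951 ≈ 930.615.

Q* ≈ 931 spools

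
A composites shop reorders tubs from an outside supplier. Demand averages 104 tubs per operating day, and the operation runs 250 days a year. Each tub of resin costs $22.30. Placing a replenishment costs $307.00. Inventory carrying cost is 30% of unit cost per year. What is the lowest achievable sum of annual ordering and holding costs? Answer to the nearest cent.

Annual demand D = 104 × 250 = 26,000.
Holding cost H = 0.30 × $22.30 = $6.6900 per unit per year.
EOQ = √(2DS/H) = √(2 × 26,000 × 307 / 6.69) ≈ 1544.75.
At the optimum the two cost components are equal, so total cost = 2·(Q*/2)H = Q*·H.
Minimum total = √(2DSH) = √(2 × 26,000 × 307 × 6.69) ≈ 10334.368.

TC* ≈ $10,334.37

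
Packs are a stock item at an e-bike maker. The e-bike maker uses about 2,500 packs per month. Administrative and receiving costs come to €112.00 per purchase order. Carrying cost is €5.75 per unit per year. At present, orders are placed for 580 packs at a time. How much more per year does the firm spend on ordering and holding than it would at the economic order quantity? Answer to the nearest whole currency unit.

Extra cost ≈ €1,244 per year

Annual demand D = 2,500 × 12 = 30,000.
EOQ = √(2DS/H) = √(2 × 30,000 × 112 / 5.75) ≈ 1081.06.
Cost at Q* = (D/Q*)S + (Q*/2)H = √(2DSH) ≈ €6,216.11.
Cost at Q = 580: (30,000/580)×112 + (580/2)×5.75 = €5,793.10 + €1,667.50 = €7,460.60.
Excess = €7,460.60 − €6,216.11 = €1,244.50.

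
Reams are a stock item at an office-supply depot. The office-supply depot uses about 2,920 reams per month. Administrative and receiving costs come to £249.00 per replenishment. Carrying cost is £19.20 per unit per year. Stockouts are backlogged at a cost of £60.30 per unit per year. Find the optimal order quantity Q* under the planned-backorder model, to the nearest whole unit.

Annual demand D = 2,920 × 12 = 35,040.
With planned backorders, Q* = √(2DS/H) · √((H+B)/B).
√(2DS/H) = √(2 × 35,040 × 249 / 19.2) = 953.336.
√((H+B)/B) = √((19.2+60.3)/60.3) = 1.1482.
Q* ≈ 1094.639.

Q* ≈ 1,095 reams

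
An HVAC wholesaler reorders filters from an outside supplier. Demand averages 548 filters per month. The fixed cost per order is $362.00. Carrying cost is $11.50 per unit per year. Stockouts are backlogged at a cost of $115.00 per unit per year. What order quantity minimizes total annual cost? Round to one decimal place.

Annual demand D = 548 × 12 = 6,576.
With planned backorders, Q* = √(2DS/H) · √((H+B)/B).
√(2DS/H) = √(2 × 6,576 × 362 / 11.5) = 643.430.
√((H+B)/B) = √((11.5+115)/115) = 1.0488.
Q* ≈ 674.835.

Q* ≈ 674.8 filters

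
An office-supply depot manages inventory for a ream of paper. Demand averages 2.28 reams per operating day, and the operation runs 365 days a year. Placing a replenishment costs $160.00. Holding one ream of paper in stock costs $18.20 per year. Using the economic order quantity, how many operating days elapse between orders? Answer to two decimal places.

Annual demand D = 2.28 × 365 = 832.2.
The optimal lot size = √(2DS/H) = √(2 × 832.2 × 160 / 18.2) ≈ 120.96.
Cycle time = Q*/D × 365 = 120.96 / 832.2 × 365 ≈ 53.054 days.

T ≈ 53.05 days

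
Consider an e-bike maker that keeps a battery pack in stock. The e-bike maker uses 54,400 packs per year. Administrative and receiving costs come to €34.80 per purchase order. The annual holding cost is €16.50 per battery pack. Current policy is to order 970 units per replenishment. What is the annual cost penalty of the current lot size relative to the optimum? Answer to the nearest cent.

Extra cost ≈ €2,050.19 per year

EOQ = √(2DS/H) = √(2 × 54,400 × 34.8 / 16.5) ≈ 479.03.
Cost at Q* = (D/Q*)S + (Q*/2)H = √(2DSH) ≈ €7,903.98.
Cost at Q = 970: (54,400/970)×34.8 + (970/2)×16.5 = €1,951.67 + €8,002.50 = €9,954.17.
Excess = €9,954.17 − €7,903.98 = €2,050.19.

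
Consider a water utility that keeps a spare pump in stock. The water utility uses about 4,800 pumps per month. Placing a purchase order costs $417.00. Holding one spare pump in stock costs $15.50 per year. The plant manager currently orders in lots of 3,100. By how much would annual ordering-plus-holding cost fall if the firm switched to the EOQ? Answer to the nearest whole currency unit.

Extra cost ≈ $4,486 per year

Annual demand D = 4,800 × 12 = 57,600.
EOQ = √(2DS/H) = √(2 × 57,600 × 417 / 15.5) ≈ 1760.47.
Cost at Q* = (D/Q*)S + (Q*/2)H = √(2DSH) ≈ $27,287.27.
Cost at Q = 3,100: (57,600/3,100)×417 + (3,100/2)×15.5 = $7,748.13 + $24,025.00 = $31,773.13.
Excess = $31,773.13 − $27,287.27 = $4,485.86.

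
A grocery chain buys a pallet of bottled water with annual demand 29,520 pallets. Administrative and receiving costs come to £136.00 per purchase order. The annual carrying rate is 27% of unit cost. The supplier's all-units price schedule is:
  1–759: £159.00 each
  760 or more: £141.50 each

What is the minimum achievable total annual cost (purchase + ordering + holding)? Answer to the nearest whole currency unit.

Holding cost per unit per year at price C is H = 0.27·C.
For each price level, check whether its EOQ is feasible; otherwise the best quantity at that price is the breakpoint.
EOQ at £159.00 = 432.5 (feasible in tier 1): TC = 29,520×£159.00 + (29,520/432.5)×136 + (432.5/2)×0.27×£159.00 = £4,712,246.20.
EOQ at £141.50 = 458.4 < 760, so use break Q=760: TC = 29,520×£141.50 + (29,520/760.0)×136 + (760.0/2)×0.27×£141.50 = £4,196,880.43.
Lowest total cost among the candidates is at Q = 760.0.

TC* ≈ £4,196,880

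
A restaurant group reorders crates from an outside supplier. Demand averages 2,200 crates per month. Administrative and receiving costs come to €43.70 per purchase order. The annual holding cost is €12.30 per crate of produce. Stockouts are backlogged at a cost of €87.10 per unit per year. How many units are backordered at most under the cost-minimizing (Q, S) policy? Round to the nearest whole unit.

S* ≈ 57 crates

Annual demand D = 2,200 × 12 = 26,400.
With planned backorders, Q* = √(2DS/H) · √((H+B)/B).
√(2DS/H) = √(2 × 26,400 × 43.7 / 12.3) = 433.117.
√((H+B)/B) = √((12.3+87.1)/87.1) = 1.0683.
Q* ≈ 462.689.
S* = Q* · H/(H+B) = 462.689 × 12.3/99.4 ≈ 57.254.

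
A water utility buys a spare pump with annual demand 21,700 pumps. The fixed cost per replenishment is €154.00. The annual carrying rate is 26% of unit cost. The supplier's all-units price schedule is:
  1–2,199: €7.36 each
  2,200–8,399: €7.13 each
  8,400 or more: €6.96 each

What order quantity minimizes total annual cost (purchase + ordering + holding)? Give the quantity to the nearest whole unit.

Q* ≈ 2,200 pumps

Holding cost per unit per year at price C is H = 0.26·C.
For each price level, check whether its EOQ is feasible; otherwise the best quantity at that price is the breakpoint.
EOQ at €7.36 = 1868.9 (feasible in tier 1): TC = 21,700×€7.36 + (21,700/1868.9)×154 + (1868.9/2)×0.26×€7.36 = €163,288.27.
EOQ at €7.13 = 1898.8 < 2200, so use break Q=2200: TC = 21,700×€7.13 + (21,700/2200.0)×154 + (2200.0/2)×0.26×€7.13 = €158,279.18.
EOQ at €6.96 = 1921.8 < 8400, so use break Q=8400: TC = 21,700×€6.96 + (21,700/8400.0)×154 + (8400.0/2)×0.26×€6.96 = €159,030.15.
Lowest total cost is €158,279.18 at Q = 2200.0.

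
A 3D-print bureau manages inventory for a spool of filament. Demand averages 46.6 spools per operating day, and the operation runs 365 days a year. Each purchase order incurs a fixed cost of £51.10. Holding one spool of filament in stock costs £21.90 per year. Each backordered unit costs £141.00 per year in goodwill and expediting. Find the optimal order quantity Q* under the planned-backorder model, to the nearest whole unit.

Q* ≈ 303 spools

Annual demand D = 46.6 × 365 = 17,009.
With planned backorders, Q* = √(2DS/H) · √((H+B)/B).
√(2DS/H) = √(2 × 17,009 × 51.1 / 21.9) = 281.736.
√((H+B)/B) = √((21.9+141)/141) = 1.0749.
Q* ≈ 302.826.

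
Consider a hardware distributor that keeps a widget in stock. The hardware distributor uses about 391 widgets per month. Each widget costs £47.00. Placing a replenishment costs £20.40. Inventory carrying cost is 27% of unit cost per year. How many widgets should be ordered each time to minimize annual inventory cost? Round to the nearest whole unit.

Q* ≈ 123 widgets

Annual demand D = 391 × 12 = 4,692.
Holding cost H = 0.27 × £47.00 = £12.6900 per unit per year.
EOQ = √(2DS / H) = √(2 × 4,692 × 20.4 / 12.69).
= √(191,433.6 / 12.69) = √15,085.3901 ≈ 122.823.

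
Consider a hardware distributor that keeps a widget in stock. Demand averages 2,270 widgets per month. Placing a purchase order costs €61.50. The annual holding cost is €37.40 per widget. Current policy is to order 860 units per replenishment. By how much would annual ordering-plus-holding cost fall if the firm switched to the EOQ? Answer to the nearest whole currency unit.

Extra cost ≈ €6,836 per year

Annual demand D = 2,270 × 12 = 27,240.
EOQ = √(2DS/H) = √(2 × 27,240 × 61.5 / 37.4) ≈ 299.31.
Cost at Q* = (D/Q*)S + (Q*/2)H = √(2DSH) ≈ €11,194.17.
Cost at Q = 860: (27,240/860)×61.5 + (860/2)×37.4 = €1,947.98 + €16,082.00 = €18,029.98.
Excess = €18,029.98 − €11,194.17 = €6,835.81.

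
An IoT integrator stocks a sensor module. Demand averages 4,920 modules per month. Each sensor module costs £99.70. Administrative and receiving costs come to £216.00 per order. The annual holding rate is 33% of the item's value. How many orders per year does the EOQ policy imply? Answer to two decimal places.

N ≈ 67.06 orders per year

Annual demand D = 4,920 × 12 = 59,040.
Holding cost H = 0.33 × £99.70 = £32.9010 per unit per year.
The optimal lot size = √(2DS/H) = √(2 × 59,040 × 216 / 32.901) ≈ 880.46.
Orders per year = D / Q* = 59,040 / 880.46 ≈ 67.056.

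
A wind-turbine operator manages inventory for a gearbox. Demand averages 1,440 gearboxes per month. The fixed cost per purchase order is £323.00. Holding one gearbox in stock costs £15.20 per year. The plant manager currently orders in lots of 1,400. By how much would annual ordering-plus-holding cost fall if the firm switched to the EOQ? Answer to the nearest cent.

Extra cost ≈ £1,600.78 per year

Annual demand D = 1,440 × 12 = 17,280.
EOQ = √(2DS/H) = √(2 × 17,280 × 323 / 15.2) ≈ 856.97.
Cost at Q* = (D/Q*)S + (Q*/2)H = √(2DSH) ≈ £13,025.97.
Cost at Q = 1,400: (17,280/1,400)×323 + (1,400/2)×15.2 = £3,986.74 + £10,640.00 = £14,626.74.
Excess = £14,626.74 − £13,025.97 = £1,600.78.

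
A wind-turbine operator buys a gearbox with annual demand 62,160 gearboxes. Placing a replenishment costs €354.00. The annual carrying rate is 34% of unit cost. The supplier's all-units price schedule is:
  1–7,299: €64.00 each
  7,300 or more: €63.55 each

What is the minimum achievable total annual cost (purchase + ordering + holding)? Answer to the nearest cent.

TC* ≈ €4,009,185.79

Holding cost per unit per year at price C is H = 0.34·C.
Candidates are each tier's EOQ (if it falls in that tier) and each price-break quantity.
EOQ at €64.00 = 1422.1 (feasible in tier 1): TC = 62,160×€64.00 + (62,160/1422.1)×354 + (1422.1/2)×0.34×€64.00 = €4,009,185.79.
EOQ at €63.55 = 1427.2 < 7300, so use break Q=7300: TC = 62,160×€63.55 + (62,160/7300.0)×354 + (7300.0/2)×0.34×€63.55 = €4,032,147.88.
Lowest total cost among the candidates is at Q = 1422.1.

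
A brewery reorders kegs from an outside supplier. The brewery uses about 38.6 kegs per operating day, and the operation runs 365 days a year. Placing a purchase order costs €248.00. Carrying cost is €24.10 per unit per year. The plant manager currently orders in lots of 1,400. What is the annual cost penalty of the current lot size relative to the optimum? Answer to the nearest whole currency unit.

Extra cost ≈ €6,388 per year

Annual demand D = 38.6 × 365 = 14,089.
EOQ = √(2DS/H) = √(2 × 14,089 × 248 / 24.1) ≈ 538.48.
Cost at Q* = (D/Q*)S + (Q*/2)H = √(2DSH) ≈ €12,977.45.
Cost at Q = 1,400: (14,089/1,400)×248 + (1,400/2)×24.1 = €2,495.77 + €16,870.00 = €19,365.77.
Excess = €19,365.77 − €12,977.45 = €6,388.31.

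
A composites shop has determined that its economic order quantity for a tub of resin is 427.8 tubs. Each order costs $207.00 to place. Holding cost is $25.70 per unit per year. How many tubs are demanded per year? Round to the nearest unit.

D ≈ 11,361 tubs per year

The basic EOQ model gives Q* = √(2DS/H); rearrange for the unknown.
From Q* = √(2DS/H): D = Q*²H / (2S) = 427.8² × 25.7 / (2 × 207) = 11360.942.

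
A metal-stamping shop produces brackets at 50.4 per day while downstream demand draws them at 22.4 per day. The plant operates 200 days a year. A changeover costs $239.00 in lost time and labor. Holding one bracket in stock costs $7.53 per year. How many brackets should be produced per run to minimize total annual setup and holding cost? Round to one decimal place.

Annual demand D = 22.4 × 200 = 4,480.
Production build-up factor (1 − d/p) = 1 − 22.4/50.4 = 0.5556.
Q* = √(2DS / (H(1 − d/p))) = √(2 × 4,480 × 239 / (7.53 × 0.5556)).
= √(2,141,440 / 4.1833) ≈ 715.470.

Q* ≈ 715.5 brackets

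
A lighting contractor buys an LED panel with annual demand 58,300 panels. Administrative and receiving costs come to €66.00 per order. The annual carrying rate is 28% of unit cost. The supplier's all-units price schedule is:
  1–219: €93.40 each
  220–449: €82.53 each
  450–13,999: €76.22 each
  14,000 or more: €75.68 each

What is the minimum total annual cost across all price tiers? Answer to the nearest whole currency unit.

TC* ≈ €4,456,441

Holding cost per unit per year at price C is H = 0.28·C.
Candidates are each tier's EOQ (if it falls in that tier) and each price-break quantity.
Tier 1 (€93.40): EOQ = 542.5 exceeds tier's upper bound 219, so this tier is dominated.
Tier 2 (€82.53): EOQ = 577.1 exceeds tier's upper bound 449, so this tier is dominated.
EOQ at €76.22 = 600.5 (feasible in tier 3): TC = 58,300×€76.22 + (58,300/600.5)×66 + (600.5/2)×0.28×€76.22 = €4,456,441.48.
EOQ at €75.68 = 602.6 < 14000, so use break Q=14000: TC = 58,300×€75.68 + (58,300/14000.0)×66 + (14000.0/2)×0.28×€75.68 = €4,560,751.64.
Lowest total cost among the candidates is at Q = 600.5.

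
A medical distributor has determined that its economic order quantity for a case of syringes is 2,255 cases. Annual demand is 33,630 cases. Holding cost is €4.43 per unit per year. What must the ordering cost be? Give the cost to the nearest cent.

Squaring Q* = √(2DS/H) gives Q*² = 2DS/H.
From Q* = √(2DS/H): S = Q*²H / (2D) = 2,255² × 4.43 / (2 × 33,630) = 334.9191.

S ≈ €334.92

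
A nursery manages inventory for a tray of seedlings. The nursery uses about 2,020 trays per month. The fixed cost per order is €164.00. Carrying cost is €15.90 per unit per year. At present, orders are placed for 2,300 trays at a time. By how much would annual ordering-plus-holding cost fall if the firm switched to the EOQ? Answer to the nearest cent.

Annual demand D = 2,020 × 12 = 24,240.
EOQ = √(2DS/H) = √(2 × 24,240 × 164 / 15.9) ≈ 707.14.
Cost at Q* = (D/Q*)S + (Q*/2)H = √(2DSH) ≈ €11,243.51.
Cost at Q = 2,300: (24,240/2,300)×164 + (2,300/2)×15.9 = €1,728.42 + €18,285.00 = €20,013.42.
Excess = €20,013.42 − €11,243.51 = €8,769.91.

Extra cost ≈ €8,769.91 per year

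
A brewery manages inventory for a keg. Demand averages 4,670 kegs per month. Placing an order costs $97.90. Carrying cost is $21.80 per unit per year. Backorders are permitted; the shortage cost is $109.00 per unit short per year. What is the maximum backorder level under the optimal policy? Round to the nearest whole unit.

Annual demand D = 4,670 × 12 = 56,040.
With planned backorders, Q* = √(2DS/H) · √((H+B)/B).
√(2DS/H) = √(2 × 56,040 × 97.9 / 21.8) = 709.459.
√((H+B)/B) = √((21.8+109)/109) = 1.0954.
Q* ≈ 777.173.
S* = Q* · H/(H+B) = 777.173 × 21.8/130.8 ≈ 129.529.

S* ≈ 130 kegs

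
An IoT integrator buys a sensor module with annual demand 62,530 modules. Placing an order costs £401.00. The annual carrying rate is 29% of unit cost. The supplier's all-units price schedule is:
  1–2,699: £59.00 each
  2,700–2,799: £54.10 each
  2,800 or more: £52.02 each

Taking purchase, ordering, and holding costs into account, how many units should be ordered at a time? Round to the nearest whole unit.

Holding cost per unit per year at price C is H = 0.29·C.
For each price level, check whether its EOQ is feasible; otherwise the best quantity at that price is the breakpoint.
EOQ at £59.00 = 1712.0 (feasible in tier 1): TC = 62,530×£59.00 + (62,530/1712.0)×401 + (1712.0/2)×0.29×£59.00 = £3,718,562.50.
EOQ at £54.10 = 1787.9 < 2700, so use break Q=2700: TC = 62,530×£54.10 + (62,530/2700.0)×401 + (2700.0/2)×0.29×£54.10 = £3,413,340.01.
EOQ at £52.02 = 1823.3 < 2800, so use break Q=2800: TC = 62,530×£52.02 + (62,530/2800.0)×401 + (2800.0/2)×0.29×£52.02 = £3,282,885.91.
Lowest total cost is £3,282,885.91 at Q = 2800.0.

Q* ≈ 2,800 modules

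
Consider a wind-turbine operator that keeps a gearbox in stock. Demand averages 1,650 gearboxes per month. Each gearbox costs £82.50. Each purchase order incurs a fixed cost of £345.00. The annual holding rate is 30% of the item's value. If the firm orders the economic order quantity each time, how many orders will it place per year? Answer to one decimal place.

Annual demand D = 1,650 × 12 = 19,800.
Holding cost H = 0.30 × £82.50 = £24.7500 per unit per year.
The optimal lot size = √(2DS/H) = √(2 × 19,800 × 345 / 24.75) ≈ 742.97.
Orders per year = D / Q* = 19,800 / 742.97 ≈ 26.650.

N ≈ 26.6 orders per year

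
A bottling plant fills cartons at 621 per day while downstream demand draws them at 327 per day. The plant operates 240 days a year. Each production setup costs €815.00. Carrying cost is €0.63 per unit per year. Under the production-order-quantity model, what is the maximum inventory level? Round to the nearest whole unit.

Annual demand D = 327 × 240 = 78,480.
Production build-up factor (1 − d/p) = 1 − 327/621 = 0.4734.
Q* = √(2DS / (H(1 − d/p))) = √(2 × 78,480 × 815 / (0.63 × 0.4734)).
= √(127,922,400 / 0.2983) ≈ 20709.764.
Maximum inventory = Q*(1 − d/p) = 20709.764 × 0.4734 ≈ 9804.623.

I_max ≈ 9,805 cartons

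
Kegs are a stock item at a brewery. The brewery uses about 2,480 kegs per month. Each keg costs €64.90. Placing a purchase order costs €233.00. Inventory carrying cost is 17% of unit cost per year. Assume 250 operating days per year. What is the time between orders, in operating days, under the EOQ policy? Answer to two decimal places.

Annual demand D = 2,480 × 12 = 29,760.
Holding cost H = 0.17 × €64.90 = €11.0330 per unit per year.
Q* = √(2DS/H) = √(2 × 29,760 × 233 / 11.033) ≈ 1121.15.
Cycle time = Q*/D × 250 = 1121.15 / 29,760 × 250 ≈ 9.418 days.

T ≈ 9.42 days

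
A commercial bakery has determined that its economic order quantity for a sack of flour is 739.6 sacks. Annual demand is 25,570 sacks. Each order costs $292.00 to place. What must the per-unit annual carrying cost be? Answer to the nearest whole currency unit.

Squaring Q* = √(2DS/H) gives Q*² = 2DS/H.
From Q* = √(2DS/H): H = 2DS / Q*² = 2 × 25,570 × 292 / 739.6² = 27.2992.

H ≈ $27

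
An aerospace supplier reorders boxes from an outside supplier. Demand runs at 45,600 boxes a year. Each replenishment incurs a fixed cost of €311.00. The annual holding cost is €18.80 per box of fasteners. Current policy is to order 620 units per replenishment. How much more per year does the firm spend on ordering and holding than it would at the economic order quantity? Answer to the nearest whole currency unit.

Extra cost ≈ €5,610 per year

EOQ = √(2DS/H) = √(2 × 45,600 × 311 / 18.8) ≈ 1228.28.
Cost at Q* = (D/Q*)S + (Q*/2)H = √(2DSH) ≈ €23,091.73.
Cost at Q = 620: (45,600/620)×311 + (620/2)×18.8 = €22,873.55 + €5,828.00 = €28,701.55.
Excess = €28,701.55 − €23,091.73 = €5,609.81.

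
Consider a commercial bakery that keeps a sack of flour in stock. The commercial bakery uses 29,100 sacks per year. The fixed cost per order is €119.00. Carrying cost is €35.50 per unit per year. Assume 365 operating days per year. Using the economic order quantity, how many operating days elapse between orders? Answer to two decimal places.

Q* = √(2DS/H) = √(2 × 29,100 × 119 / 35.5) ≈ 441.69.
Cycle time = Q*/D × 365 = 441.69 / 29,100 × 365 ≈ 5.540 days.

T ≈ 5.54 days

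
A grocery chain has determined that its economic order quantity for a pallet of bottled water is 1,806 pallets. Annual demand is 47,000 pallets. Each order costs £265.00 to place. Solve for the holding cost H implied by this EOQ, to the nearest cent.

Squaring Q* = √(2DS/H) gives Q*² = 2DS/H.
From Q* = √(2DS/H): H = 2DS / Q*² = 2 × 47,000 × 265 / 1,806² = 7.6373.

H ≈ £7.64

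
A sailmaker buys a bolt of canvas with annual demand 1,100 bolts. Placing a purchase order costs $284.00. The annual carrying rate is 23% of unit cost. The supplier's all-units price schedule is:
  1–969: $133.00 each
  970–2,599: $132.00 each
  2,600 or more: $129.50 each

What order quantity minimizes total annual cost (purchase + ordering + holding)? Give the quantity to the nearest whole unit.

Q* ≈ 143 bolts

Holding cost per unit per year at price C is H = 0.23·C.
Candidates are each tier's EOQ (if it falls in that tier) and each price-break quantity.
EOQ at $133.00 = 142.9 (feasible in tier 1): TC = 1,100×$133.00 + (1,100/142.9)×284 + (142.9/2)×0.23×$133.00 = $150,671.80.
EOQ at $132.00 = 143.5 < 970, so use break Q=970: TC = 1,100×$132.00 + (1,100/970.0)×284 + (970.0/2)×0.23×$132.00 = $160,246.66.
EOQ at $129.50 = 144.8 < 2600, so use break Q=2600: TC = 1,100×$129.50 + (1,100/2600.0)×284 + (2600.0/2)×0.23×$129.50 = $181,290.65.
Lowest total cost is $150,671.80 at Q = 142.9.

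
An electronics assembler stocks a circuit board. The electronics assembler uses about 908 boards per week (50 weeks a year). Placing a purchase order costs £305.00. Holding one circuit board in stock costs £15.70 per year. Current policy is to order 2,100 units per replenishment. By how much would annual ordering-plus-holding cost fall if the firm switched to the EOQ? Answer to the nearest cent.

Annual demand D = 908 × 50 = 45,400.
EOQ = √(2DS/H) = √(2 × 45,400 × 305 / 15.7) ≈ 1328.14.
Cost at Q* = (D/Q*)S + (Q*/2)H = √(2DSH) ≈ £20,851.76.
Cost at Q = 2,100: (45,400/2,100)×305 + (2,100/2)×15.7 = £6,593.81 + £16,485.00 = £23,078.81.
Excess = £23,078.81 − £20,851.76 = £2,227.05.

Extra cost ≈ £2,227.05 per year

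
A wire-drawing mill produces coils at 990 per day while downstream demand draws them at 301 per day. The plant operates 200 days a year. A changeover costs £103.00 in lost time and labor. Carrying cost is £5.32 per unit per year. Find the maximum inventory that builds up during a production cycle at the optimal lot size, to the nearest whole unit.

I_max ≈ 1,274 coils

Annual demand D = 301 × 200 = 60,200.
Production build-up factor (1 − d/p) = 1 − 301/990 = 0.6960.
Q* = √(2DS / (H(1 − d/p))) = √(2 × 60,200 × 103 / (5.32 × 0.6960)).
= √(12,401,200 / 3.7025) ≈ 1830.139.
Maximum inventory = Q*(1 − d/p) = 1830.139 × 0.6960 ≈ 1273.703.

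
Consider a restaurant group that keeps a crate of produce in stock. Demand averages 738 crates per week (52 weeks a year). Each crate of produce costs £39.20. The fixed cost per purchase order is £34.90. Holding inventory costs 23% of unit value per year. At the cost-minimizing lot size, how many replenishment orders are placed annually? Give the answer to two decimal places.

N ≈ 70.41 orders per year

Annual demand D = 738 × 52 = 38,376.
Holding cost H = 0.23 × £39.20 = £9.0160 per unit per year.
EOQ = √(2DS/H) = √(2 × 38,376 × 34.9 / 9.016) ≈ 545.07.
Orders per year = D / Q* = 38,376 / 545.07 ≈ 70.406.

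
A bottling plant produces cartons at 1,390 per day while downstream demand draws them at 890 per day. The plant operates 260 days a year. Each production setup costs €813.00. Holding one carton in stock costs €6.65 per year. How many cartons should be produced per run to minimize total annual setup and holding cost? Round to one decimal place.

Annual demand D = 890 × 260 = 231,400.
Production build-up factor (1 − d/p) = 1 − 890/1,390 = 0.3597.
Q* = √(2DS / (H(1 − d/p))) = √(2 × 231,400 × 813 / (6.65 × 0.3597)).
= √(376,256,400 / 2.3921) ≈ 12541.617.

Q* ≈ 12,541.6 cartons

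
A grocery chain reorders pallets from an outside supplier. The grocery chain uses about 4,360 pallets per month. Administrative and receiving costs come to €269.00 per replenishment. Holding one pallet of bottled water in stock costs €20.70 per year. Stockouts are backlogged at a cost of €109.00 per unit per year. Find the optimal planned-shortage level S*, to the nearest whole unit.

Annual demand D = 4,360 × 12 = 52,320.
With planned backorders, Q* = √(2DS/H) · √((H+B)/B).
√(2DS/H) = √(2 × 52,320 × 269 / 20.7) = 1166.111.
√((H+B)/B) = √((20.7+109)/109) = 1.0908.
Q* ≈ 1272.028.
S* = Q* · H/(H+B) = 1272.028 × 20.7/129.7 ≈ 203.014.

S* ≈ 203 pallets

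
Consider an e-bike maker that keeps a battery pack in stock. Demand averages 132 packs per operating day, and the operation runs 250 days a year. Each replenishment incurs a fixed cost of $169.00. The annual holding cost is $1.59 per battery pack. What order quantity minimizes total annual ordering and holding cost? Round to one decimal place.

Annual demand D = 132 × 250 = 33,000.
EOQ = √(2DS / H) = √(2 × 33,000 × 169 / 1.59).
= √(11,154,000 / 1.59) = √7,015,094.3396 ≈ 2648.602.

Q* ≈ 2,648.6 packs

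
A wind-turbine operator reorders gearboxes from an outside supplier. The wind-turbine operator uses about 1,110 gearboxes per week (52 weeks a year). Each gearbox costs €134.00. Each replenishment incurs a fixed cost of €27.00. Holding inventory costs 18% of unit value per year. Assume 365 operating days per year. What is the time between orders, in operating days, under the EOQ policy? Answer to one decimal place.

Annual demand D = 1,110 × 52 = 57,720.
Holding cost H = 0.18 × €134.00 = €24.1200 per unit per year.
The optimal lot size = √(2DS/H) = √(2 × 57,720 × 27 / 24.12) ≈ 359.48.
Cycle time = Q*/D × 365 = 359.48 / 57,720 × 365 ≈ 2.273 days.

T ≈ 2.3 days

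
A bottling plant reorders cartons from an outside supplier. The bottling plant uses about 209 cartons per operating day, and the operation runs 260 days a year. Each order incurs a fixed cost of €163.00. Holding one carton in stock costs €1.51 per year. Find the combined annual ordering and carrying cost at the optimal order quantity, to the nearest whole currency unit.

TC* ≈ €5,172

Annual demand D = 209 × 260 = 54,340.
The optimal lot size = √(2DS/H) = √(2 × 54,340 × 163 / 1.51) ≈ 3425.15.
At the optimum the two cost components are equal, so total cost = 2·(Q*/2)H = Q*·H.
Minimum total = √(2DSH) = √(2 × 54,340 × 163 × 1.51) ≈ 5171.983.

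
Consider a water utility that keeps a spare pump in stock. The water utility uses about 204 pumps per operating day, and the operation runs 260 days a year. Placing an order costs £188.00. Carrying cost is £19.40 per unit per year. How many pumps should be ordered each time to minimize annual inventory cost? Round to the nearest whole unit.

Annual demand D = 204 × 260 = 53,040.
EOQ = √(2DS / H) = √(2 × 53,040 × 188 / 19.4).
= √(19,943,040 / 19.4) = √1,027,991.7526 ≈ 1013.899.

Q* ≈ 1,014 pumps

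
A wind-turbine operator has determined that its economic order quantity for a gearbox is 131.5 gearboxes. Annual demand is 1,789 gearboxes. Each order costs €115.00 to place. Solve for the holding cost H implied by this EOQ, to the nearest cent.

The basic EOQ model gives Q* = √(2DS/H); rearrange for the unknown.
From Q* = √(2DS/H): H = 2DS / Q*² = 2 × 1,789 × 115 / 131.5² = 23.7951.

H ≈ €23.80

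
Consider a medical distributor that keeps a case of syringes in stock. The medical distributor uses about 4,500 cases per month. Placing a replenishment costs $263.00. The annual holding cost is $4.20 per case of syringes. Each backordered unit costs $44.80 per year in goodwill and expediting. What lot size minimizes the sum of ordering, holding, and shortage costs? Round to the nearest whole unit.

Annual demand D = 4,500 × 12 = 54,000.
With planned backorders, Q* = √(2DS/H) · √((H+B)/B).
√(2DS/H) = √(2 × 54,000 × 263 / 4.2) = 2600.549.
√((H+B)/B) = √((4.2+44.8)/44.8) = 1.0458.
Q* ≈ 2719.720.

Q* ≈ 2,720 cases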